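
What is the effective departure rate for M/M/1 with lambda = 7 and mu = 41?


For a stable queue (lambda < mu), throughput = lambda = 7 per hour

7 per hour


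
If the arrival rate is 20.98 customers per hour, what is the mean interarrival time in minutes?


Mean interarrival time = 60/lambda = 60/20.98 = 2.86 minutes

2.86 minutes


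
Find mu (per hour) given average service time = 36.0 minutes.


mu = 60 / avg_service_time = 60 / 36.0 = 1.67 per hour

1.67 per hour


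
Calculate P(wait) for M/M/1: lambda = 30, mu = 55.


P(wait) = rho = lambda/mu = 30/55 = 0.5455

0.5455


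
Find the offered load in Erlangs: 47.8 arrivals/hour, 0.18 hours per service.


Offered load a = lambda * E[S] = 47.8 * 0.18 = 8.6 Erlangs

8.6 Erlangs


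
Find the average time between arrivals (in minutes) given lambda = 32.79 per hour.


Mean interarrival time = 60/lambda = 60/32.79 = 1.83 minutes

1.83 minutes


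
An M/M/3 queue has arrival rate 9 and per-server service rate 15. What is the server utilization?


rho = lambda/(c*mu) = 9/(3*15) = 0.2

0.2


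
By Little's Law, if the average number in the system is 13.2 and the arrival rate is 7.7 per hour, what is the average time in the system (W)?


W = L / lambda = 13.2 / 7.7 = 1.7143 hours

1.7143 hours


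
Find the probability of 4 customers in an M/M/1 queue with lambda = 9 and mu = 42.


rho = 9/42; P(n) = (1-rho)*rho^n = (1-9/42)*(9/42)^4 = 0.0017

0.0017


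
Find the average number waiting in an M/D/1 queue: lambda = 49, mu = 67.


M/D/1: Lq = rho^2 / (2*(1-rho)) where rho = 49/67; Lq = 1.0

1.0


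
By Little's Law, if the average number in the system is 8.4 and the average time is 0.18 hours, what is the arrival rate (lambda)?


lambda = L / W = 8.4 / 0.18 = 46.67 per hour

46.67 per hour


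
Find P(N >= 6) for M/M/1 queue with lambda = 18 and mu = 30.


P(N >= 6) = rho^6 = (18/30)^6 = 0.0467

0.0467


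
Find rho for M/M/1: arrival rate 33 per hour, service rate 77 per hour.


rho = lambda/mu = 33/77 = 0.4286

0.4286


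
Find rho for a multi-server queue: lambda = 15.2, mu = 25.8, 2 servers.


rho = lambda / (c * mu) = 15.2 / (2 * 25.8) = 0.2946

0.2946


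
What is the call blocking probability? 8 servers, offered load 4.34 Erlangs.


B(N,A) = (A^N/N!) / sum(A^k/k!, k=0..N) with N=8, A=4.34 = 0.0421

0.0421


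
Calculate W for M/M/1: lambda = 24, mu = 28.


W = 1/(mu - lambda) = 1/(28 - 24) = 0.25 hours

0.25 hours


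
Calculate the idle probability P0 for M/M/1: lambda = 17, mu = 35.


P0 = 1 - rho = 1 - 17/35 = 0.5143

0.5143


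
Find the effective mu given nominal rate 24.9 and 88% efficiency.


Effective rate = mu * efficiency = 24.9 * 0.88 = 21.91 per hour

21.91 per hour


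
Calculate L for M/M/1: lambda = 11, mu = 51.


rho = 11/51; L = rho/(1-rho) = 0.28

0.28


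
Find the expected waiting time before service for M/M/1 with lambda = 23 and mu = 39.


rho = 23/39; Wq = rho/(mu - lambda) = 0.0369 hours

0.0369 hours


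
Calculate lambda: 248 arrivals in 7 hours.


lambda = total arrivals / time = 248 / 7 = 35.43 per hour

35.43 per hour


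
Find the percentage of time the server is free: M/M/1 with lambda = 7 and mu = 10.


Idle fraction = (1 - rho) * 100 = (1 - 7/10) * 100 = 30.0%

30.0%


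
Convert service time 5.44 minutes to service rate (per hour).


mu = 60 / avg_service_time = 60 / 5.44 = 11.03 per hour

11.03 per hour


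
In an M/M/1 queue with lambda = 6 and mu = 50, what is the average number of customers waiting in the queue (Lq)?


rho = 6/50; Lq = rho^2/(1-rho) = 0.02

0.02


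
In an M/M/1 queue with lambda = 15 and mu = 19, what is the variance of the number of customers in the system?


rho = 15/19; Var(N) = rho/(1-rho)^2 = 17.81

17.81


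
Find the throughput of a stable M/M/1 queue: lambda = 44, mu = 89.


For a stable queue (lambda < mu), throughput = lambda = 44 per hour

44 per hour


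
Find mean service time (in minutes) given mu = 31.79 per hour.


Mean service time = 60/mu = 60/31.79 = 1.89 minutes

1.89 minutes


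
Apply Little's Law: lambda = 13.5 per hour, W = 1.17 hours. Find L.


L = lambda * W = 13.5 * 1.17 = 15.8

15.8


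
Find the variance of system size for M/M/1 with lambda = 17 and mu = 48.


rho = 17/48; Var(N) = rho/(1-rho)^2 = 0.85

0.85


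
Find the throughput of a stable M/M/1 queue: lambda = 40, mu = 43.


For a stable queue (lambda < mu), throughput = lambda = 40 per hour

40 per hour


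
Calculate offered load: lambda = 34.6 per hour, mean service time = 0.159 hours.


Offered load a = lambda * E[S] = 34.6 * 0.159 = 5.5 Erlangs

5.5 Erlangs


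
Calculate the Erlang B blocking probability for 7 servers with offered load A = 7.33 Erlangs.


B(N,A) = (A^N/N!) / sum(A^k/k!, k=0..N) with N=7, A=7.33 = 0.269

0.269


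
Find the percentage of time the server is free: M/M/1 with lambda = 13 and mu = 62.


Idle fraction = (1 - rho) * 100 = (1 - 13/62) * 100 = 79.0%

79.0%


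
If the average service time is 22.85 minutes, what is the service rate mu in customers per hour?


mu = 60 / avg_service_time = 60 / 22.85 = 2.63 per hour

2.63 per hour


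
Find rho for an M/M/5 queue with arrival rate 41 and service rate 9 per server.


rho = lambda/(c*mu) = 41/(5*9) = 0.9111

0.9111


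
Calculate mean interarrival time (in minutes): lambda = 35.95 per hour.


Mean interarrival time = 60/lambda = 60/35.95 = 1.67 minutes

1.67 minutes


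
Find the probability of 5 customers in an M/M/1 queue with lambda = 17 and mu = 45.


rho = 17/45; P(n) = (1-rho)*rho^n = (1-17/45)*(17/45)^5 = 0.0048

0.0048


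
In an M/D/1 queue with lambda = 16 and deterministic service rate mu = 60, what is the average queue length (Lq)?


M/D/1: Lq = rho^2 / (2*(1-rho)) where rho = 16/60; Lq = 0.05

0.05


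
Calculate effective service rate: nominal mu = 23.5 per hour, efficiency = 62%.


Effective rate = mu * efficiency = 23.5 * 0.62 = 14.57 per hour

14.57 per hour


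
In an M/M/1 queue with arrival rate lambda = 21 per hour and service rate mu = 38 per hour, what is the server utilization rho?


rho = lambda/mu = 21/38 = 0.5526

0.5526


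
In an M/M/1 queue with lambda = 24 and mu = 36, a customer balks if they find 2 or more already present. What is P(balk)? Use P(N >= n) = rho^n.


P(N >= 2) = rho^2 = (24/36)^2 = 0.4444

0.4444


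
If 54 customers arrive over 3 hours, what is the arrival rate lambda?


lambda = total arrivals / time = 54 / 3 = 18.0 per hour

18.0 per hour


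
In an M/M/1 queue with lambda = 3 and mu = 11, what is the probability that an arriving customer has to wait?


P(wait) = rho = lambda/mu = 3/11 = 0.2727

0.2727


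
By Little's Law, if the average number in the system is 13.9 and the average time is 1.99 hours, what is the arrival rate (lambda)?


lambda = L / W = 13.9 / 1.99 = 6.98 per hour

6.98 per hour


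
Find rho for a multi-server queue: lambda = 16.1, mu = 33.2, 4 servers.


rho = lambda / (c * mu) = 16.1 / (4 * 33.2) = 0.1212

0.1212


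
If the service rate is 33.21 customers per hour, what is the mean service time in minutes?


Mean service time = 60/mu = 60/33.21 = 1.81 minutes

1.81 minutes


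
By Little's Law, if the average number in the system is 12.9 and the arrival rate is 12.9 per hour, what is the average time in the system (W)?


W = L / lambda = 12.9 / 12.9 = 1.0 hours

1.0 hours


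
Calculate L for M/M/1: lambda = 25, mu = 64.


rho = 25/64; L = rho/(1-rho) = 0.64

0.64


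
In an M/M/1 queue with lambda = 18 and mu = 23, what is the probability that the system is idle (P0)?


P0 = 1 - rho = 1 - 18/23 = 0.2174

0.2174


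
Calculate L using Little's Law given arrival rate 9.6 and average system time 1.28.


L = lambda * W = 9.6 * 1.28 = 12.29

12.29


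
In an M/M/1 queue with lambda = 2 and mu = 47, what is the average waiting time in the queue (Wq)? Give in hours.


rho = 2/47; Wq = rho/(mu - lambda) = 0.0009 hours

0.0009 hours


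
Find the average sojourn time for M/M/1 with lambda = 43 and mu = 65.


W = 1/(mu - lambda) = 1/(65 - 43) = 0.0455 hours

0.0455 hours


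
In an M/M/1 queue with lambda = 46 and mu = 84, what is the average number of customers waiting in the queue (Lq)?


rho = 46/84; Lq = rho^2/(1-rho) = 0.66

0.66


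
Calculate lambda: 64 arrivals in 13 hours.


lambda = total arrivals / time = 64 / 13 = 4.92 per hour

4.92 per hour


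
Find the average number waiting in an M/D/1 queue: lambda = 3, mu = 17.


M/D/1: Lq = rho^2 / (2*(1-rho)) where rho = 3/17; Lq = 0.02

0.02


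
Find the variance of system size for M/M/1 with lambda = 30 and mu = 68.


rho = 30/68; Var(N) = rho/(1-rho)^2 = 1.41

1.41


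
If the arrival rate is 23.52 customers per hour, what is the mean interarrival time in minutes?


Mean interarrival time = 60/lambda = 60/23.52 = 2.55 minutes

2.55 minutes


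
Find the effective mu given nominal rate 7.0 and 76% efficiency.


Effective rate = mu * efficiency = 7.0 * 0.76 = 5.32 per hour

5.32 per hour


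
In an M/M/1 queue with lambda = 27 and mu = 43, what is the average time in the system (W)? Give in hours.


W = 1/(mu - lambda) = 1/(43 - 27) = 0.0625 hours

0.0625 hours


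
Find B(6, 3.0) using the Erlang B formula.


B(N,A) = (A^N/N!) / sum(A^k/k!, k=0..N) with N=6, A=3.0 = 0.0522

0.0522


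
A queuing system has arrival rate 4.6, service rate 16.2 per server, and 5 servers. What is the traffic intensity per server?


rho = lambda / (c * mu) = 4.6 / (5 * 16.2) = 0.0568

0.0568


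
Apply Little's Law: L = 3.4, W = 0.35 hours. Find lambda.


lambda = L / W = 3.4 / 0.35 = 9.71 per hour

9.71 per hour


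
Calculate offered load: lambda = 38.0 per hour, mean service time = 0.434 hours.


Offered load a = lambda * E[S] = 38.0 * 0.434 = 16.49 Erlangs

16.49 Erlangs


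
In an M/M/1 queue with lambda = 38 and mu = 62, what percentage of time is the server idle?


Idle fraction = (1 - rho) * 100 = (1 - 38/62) * 100 = 38.7%

38.7%


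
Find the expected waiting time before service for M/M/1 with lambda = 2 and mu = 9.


rho = 2/9; Wq = rho/(mu - lambda) = 0.0317 hours

0.0317 hours


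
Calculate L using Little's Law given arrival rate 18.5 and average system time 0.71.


L = lambda * W = 18.5 * 0.71 = 13.14

13.14


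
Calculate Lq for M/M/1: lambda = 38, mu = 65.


rho = 38/65; Lq = rho^2/(1-rho) = 0.82

0.82


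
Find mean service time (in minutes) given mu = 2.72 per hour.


Mean service time = 60/mu = 60/2.72 = 22.06 minutes

22.06 minutes


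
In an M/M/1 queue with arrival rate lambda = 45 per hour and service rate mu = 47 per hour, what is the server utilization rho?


rho = lambda/mu = 45/47 = 0.9574

0.9574


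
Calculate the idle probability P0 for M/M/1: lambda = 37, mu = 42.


P0 = 1 - rho = 1 - 37/42 = 0.119

0.119


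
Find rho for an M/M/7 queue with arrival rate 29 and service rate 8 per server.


rho = lambda/(c*mu) = 29/(7*8) = 0.5179

0.5179


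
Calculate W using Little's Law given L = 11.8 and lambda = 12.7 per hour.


W = L / lambda = 11.8 / 12.7 = 0.9291 hours

0.9291 hours


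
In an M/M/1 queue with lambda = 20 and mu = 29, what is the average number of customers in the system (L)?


rho = 20/29; L = rho/(1-rho) = 2.22

2.22


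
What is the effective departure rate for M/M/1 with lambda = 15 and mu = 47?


For a stable queue (lambda < mu), throughput = lambda = 15 per hour

15 per hour


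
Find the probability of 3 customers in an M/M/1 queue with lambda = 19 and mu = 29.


rho = 19/29; P(n) = (1-rho)*rho^n = (1-19/29)*(19/29)^3 = 0.097

0.097


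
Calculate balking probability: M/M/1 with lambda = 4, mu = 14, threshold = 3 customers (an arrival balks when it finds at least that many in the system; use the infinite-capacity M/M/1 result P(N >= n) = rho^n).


P(N >= 3) = rho^3 = (4/14)^3 = 0.0233

0.0233


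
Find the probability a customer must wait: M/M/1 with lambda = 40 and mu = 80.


P(wait) = rho = lambda/mu = 40/80 = 0.5

0.5


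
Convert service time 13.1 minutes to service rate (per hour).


mu = 60 / avg_service_time = 60 / 13.1 = 4.58 per hour

4.58 per hour


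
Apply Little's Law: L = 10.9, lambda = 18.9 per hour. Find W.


W = L / lambda = 10.9 / 18.9 = 0.5767 hours

0.5767 hours


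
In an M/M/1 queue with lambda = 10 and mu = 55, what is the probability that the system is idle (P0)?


P0 = 1 - rho = 1 - 10/55 = 0.8182

0.8182


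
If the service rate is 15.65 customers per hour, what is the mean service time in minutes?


Mean service time = 60/mu = 60/15.65 = 3.83 minutes

3.83 minutes


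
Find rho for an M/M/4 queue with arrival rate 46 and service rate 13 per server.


rho = lambda/(c*mu) = 46/(4*13) = 0.8846

0.8846


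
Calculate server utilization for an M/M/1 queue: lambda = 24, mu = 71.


rho = lambda/mu = 24/71 = 0.338

0.338


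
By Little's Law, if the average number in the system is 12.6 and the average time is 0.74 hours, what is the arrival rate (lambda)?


lambda = L / W = 12.6 / 0.74 = 17.03 per hour

17.03 per hour


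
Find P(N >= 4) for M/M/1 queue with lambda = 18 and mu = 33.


P(N >= 4) = rho^4 = (18/33)^4 = 0.0885

0.0885


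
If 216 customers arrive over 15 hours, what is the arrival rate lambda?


lambda = total arrivals / time = 216 / 15 = 14.4 per hour

14.4 per hour


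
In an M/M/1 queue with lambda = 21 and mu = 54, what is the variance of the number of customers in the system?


rho = 21/54; Var(N) = rho/(1-rho)^2 = 1.04

1.04


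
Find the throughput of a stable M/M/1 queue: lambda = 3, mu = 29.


For a stable queue (lambda < mu), throughput = lambda = 3 per hour

3 per hour


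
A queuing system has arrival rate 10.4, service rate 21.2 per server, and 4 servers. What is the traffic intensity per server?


rho = lambda / (c * mu) = 10.4 / (4 * 21.2) = 0.1226

0.1226


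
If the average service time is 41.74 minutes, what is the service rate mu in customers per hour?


mu = 60 / avg_service_time = 60 / 41.74 = 1.44 per hour

1.44 per hour


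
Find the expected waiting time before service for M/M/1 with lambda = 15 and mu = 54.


rho = 15/54; Wq = rho/(mu - lambda) = 0.0071 hours

0.0071 hours


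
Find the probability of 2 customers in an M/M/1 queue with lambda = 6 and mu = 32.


rho = 6/32; P(n) = (1-rho)*rho^n = (1-6/32)*(6/32)^2 = 0.0286

0.0286


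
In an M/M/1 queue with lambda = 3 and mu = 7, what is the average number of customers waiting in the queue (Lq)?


rho = 3/7; Lq = rho^2/(1-rho) = 0.32

0.32


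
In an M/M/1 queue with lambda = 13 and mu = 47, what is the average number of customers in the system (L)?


rho = 13/47; L = rho/(1-rho) = 0.38

0.38


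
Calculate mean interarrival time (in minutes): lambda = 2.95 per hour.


Mean interarrival time = 60/lambda = 60/2.95 = 20.34 minutes

20.34 minutes


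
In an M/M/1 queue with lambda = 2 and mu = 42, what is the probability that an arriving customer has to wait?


P(wait) = rho = lambda/mu = 2/42 = 0.0476

0.0476


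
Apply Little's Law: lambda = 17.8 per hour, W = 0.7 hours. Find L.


L = lambda * W = 17.8 * 0.7 = 12.46

12.46


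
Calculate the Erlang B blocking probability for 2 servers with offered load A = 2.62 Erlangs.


B(N,A) = (A^N/N!) / sum(A^k/k!, k=0..N) with N=2, A=2.62 = 0.4867

0.4867


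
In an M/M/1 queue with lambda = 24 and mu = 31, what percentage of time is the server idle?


Idle fraction = (1 - rho) * 100 = (1 - 24/31) * 100 = 22.6%

22.6%


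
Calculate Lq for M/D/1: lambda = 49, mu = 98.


M/D/1: Lq = rho^2 / (2*(1-rho)) where rho = 49/98; Lq = 0.25

0.25


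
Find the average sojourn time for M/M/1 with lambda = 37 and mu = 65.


W = 1/(mu - lambda) = 1/(65 - 37) = 0.0357 hours

0.0357 hours


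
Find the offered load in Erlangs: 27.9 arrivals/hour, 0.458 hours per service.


Offered load a = lambda * E[S] = 27.9 * 0.458 = 12.78 Erlangs

12.78 Erlangs


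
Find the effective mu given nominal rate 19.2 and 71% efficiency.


Effective rate = mu * efficiency = 19.2 * 0.71 = 13.63 per hour

13.63 per hour


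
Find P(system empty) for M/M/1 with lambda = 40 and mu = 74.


P0 = 1 - rho = 1 - 40/74 = 0.4595

0.4595


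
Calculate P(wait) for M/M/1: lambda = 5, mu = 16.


P(wait) = rho = lambda/mu = 5/16 = 0.3125

0.3125


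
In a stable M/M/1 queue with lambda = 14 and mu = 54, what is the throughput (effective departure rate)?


For a stable queue (lambda < mu), throughput = lambda = 14 per hour

14 per hour


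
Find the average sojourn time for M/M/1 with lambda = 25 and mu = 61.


W = 1/(mu - lambda) = 1/(61 - 25) = 0.0278 hours

0.0278 hours


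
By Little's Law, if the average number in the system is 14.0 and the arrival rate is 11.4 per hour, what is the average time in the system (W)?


W = L / lambda = 14.0 / 11.4 = 1.2281 hours

1.2281 hours


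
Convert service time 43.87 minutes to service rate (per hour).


mu = 60 / avg_service_time = 60 / 43.87 = 1.37 per hour

1.37 per hour


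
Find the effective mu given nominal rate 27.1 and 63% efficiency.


Effective rate = mu * efficiency = 27.1 * 0.63 = 17.07 per hour

17.07 per hour


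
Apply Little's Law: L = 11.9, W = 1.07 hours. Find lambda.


lambda = L / W = 11.9 / 1.07 = 11.12 per hour

11.12 per hour


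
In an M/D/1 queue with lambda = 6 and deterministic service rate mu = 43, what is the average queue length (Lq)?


M/D/1: Lq = rho^2 / (2*(1-rho)) where rho = 6/43; Lq = 0.01

0.01


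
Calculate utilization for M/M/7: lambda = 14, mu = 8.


rho = lambda/(c*mu) = 14/(7*8) = 0.25

0.25


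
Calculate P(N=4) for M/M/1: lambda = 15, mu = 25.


rho = 15/25; P(n) = (1-rho)*rho^n = (1-15/25)*(15/25)^4 = 0.0518

0.0518


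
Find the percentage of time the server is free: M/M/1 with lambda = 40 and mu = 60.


Idle fraction = (1 - rho) * 100 = (1 - 40/60) * 100 = 33.3%

33.3%


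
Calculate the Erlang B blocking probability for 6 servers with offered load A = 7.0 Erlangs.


B(N,A) = (A^N/N!) / sum(A^k/k!, k=0..N) with N=6, A=7.0 = 0.3313

0.3313


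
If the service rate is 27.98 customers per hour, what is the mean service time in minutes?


Mean service time = 60/mu = 60/27.98 = 2.14 minutes

2.14 minutes


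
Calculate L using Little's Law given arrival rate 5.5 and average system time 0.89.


L = lambda * W = 5.5 * 0.89 = 4.9

4.9


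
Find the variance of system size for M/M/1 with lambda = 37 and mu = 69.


rho = 37/69; Var(N) = rho/(1-rho)^2 = 2.49

2.49


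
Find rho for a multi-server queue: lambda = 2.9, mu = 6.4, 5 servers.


rho = lambda / (c * mu) = 2.9 / (5 * 6.4) = 0.0906

0.0906


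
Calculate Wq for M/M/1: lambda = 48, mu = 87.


rho = 48/87; Wq = rho/(mu - lambda) = 0.0141 hours

0.0141 hours


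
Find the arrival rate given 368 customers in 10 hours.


lambda = total arrivals / time = 368 / 10 = 36.8 per hour

36.8 per hour


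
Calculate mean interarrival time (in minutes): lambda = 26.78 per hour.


Mean interarrival time = 60/lambda = 60/26.78 = 2.24 minutes

2.24 minutes


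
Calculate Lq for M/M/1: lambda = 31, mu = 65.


rho = 31/65; Lq = rho^2/(1-rho) = 0.43

0.43


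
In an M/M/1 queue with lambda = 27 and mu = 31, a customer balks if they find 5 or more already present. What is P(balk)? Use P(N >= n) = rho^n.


P(N >= 5) = rho^5 = (27/31)^5 = 0.5012

0.5012


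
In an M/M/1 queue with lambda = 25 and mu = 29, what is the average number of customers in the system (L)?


rho = 25/29; L = rho/(1-rho) = 6.25

6.25


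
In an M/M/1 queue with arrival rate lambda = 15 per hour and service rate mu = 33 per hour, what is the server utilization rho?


rho = lambda/mu = 15/33 = 0.4545

0.4545


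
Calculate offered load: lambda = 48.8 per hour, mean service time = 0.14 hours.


Offered load a = lambda * E[S] = 48.8 * 0.14 = 6.83 Erlangs

6.83 Erlangs


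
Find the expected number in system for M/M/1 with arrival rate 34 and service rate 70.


rho = 34/70; L = rho/(1-rho) = 0.94

0.94


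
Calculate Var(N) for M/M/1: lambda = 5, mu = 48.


rho = 5/48; Var(N) = rho/(1-rho)^2 = 0.13

0.13


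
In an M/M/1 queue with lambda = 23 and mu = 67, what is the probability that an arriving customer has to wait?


P(wait) = rho = lambda/mu = 23/67 = 0.3433

0.3433


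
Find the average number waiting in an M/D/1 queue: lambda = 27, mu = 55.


M/D/1: Lq = rho^2 / (2*(1-rho)) where rho = 27/55; Lq = 0.24

0.24


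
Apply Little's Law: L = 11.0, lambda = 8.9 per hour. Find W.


W = L / lambda = 11.0 / 8.9 = 1.236 hours

1.236 hours


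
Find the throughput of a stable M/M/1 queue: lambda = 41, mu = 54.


For a stable queue (lambda < mu), throughput = lambda = 41 per hour

41 per hour


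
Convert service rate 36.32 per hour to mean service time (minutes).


Mean service time = 60/mu = 60/36.32 = 1.65 minutes

1.65 minutes


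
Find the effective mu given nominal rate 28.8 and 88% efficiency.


Effective rate = mu * efficiency = 28.8 * 0.88 = 25.34 per hour

25.34 per hour


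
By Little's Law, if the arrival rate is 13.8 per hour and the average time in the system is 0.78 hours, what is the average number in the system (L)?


L = lambda * W = 13.8 * 0.78 = 10.76

10.76


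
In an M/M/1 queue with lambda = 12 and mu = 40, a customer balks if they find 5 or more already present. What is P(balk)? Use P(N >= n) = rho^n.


P(N >= 5) = rho^5 = (12/40)^5 = 0.0024

0.0024


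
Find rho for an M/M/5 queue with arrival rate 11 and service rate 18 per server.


rho = lambda/(c*mu) = 11/(5*18) = 0.1222

0.1222


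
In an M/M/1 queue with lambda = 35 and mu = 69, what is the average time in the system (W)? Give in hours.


W = 1/(mu - lambda) = 1/(69 - 35) = 0.0294 hours

0.0294 hours


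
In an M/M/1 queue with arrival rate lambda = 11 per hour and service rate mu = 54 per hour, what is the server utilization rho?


rho = lambda/mu = 11/54 = 0.2037

0.2037


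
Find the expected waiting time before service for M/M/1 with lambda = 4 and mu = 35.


rho = 4/35; Wq = rho/(mu - lambda) = 0.0037 hours

0.0037 hours


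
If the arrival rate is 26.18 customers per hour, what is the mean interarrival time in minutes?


Mean interarrival time = 60/lambda = 60/26.18 = 2.29 minutes

2.29 minutes


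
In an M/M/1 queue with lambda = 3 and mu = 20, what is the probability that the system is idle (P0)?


P0 = 1 - rho = 1 - 3/20 = 0.85

0.85


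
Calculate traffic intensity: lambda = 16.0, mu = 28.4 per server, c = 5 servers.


rho = lambda / (c * mu) = 16.0 / (5 * 28.4) = 0.1127

0.1127


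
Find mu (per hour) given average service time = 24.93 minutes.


mu = 60 / avg_service_time = 60 / 24.93 = 2.41 per hour

2.41 per hour


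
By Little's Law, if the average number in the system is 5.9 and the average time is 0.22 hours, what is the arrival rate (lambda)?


lambda = L / W = 5.9 / 0.22 = 26.82 per hour

26.82 per hour


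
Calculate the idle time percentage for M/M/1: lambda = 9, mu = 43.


Idle fraction = (1 - rho) * 100 = (1 - 9/43) * 100 = 79.1%

79.1%


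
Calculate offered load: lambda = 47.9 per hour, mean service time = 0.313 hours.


Offered load a = lambda * E[S] = 47.9 * 0.313 = 14.99 Erlangs

14.99 Erlangs


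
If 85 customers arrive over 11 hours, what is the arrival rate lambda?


lambda = total arrivals / time = 85 / 11 = 7.73 per hour

7.73 per hour


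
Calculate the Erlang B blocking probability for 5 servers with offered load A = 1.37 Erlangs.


B(N,A) = (A^N/N!) / sum(A^k/k!, k=0..N) with N=5, A=1.37 = 0.0102

0.0102


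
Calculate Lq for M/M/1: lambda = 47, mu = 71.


rho = 47/71; Lq = rho^2/(1-rho) = 1.3

1.3


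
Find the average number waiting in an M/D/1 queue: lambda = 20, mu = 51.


M/D/1: Lq = rho^2 / (2*(1-rho)) where rho = 20/51; Lq = 0.13

0.13


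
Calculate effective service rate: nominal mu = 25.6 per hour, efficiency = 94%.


Effective rate = mu * efficiency = 25.6 * 0.94 = 24.06 per hour

24.06 per hour


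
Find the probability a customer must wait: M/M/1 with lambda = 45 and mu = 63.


P(wait) = rho = lambda/mu = 45/63 = 0.7143

0.7143


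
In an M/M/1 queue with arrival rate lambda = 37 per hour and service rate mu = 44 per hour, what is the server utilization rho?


rho = lambda/mu = 37/44 = 0.8409

0.8409


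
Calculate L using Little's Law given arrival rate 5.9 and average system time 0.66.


L = lambda * W = 5.9 * 0.66 = 3.89

3.89


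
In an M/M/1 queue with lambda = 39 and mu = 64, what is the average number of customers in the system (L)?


rho = 39/64; L = rho/(1-rho) = 1.56

1.56


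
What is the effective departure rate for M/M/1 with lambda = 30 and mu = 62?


For a stable queue (lambda < mu), throughput = lambda = 30 per hour

30 per hour


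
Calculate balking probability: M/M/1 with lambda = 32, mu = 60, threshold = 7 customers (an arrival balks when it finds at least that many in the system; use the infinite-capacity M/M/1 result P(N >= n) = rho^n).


P(N >= 7) = rho^7 = (32/60)^7 = 0.0123

0.0123


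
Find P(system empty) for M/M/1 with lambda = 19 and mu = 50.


P0 = 1 - rho = 1 - 19/50 = 0.62

0.62


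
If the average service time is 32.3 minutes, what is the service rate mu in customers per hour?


mu = 60 / avg_service_time = 60 / 32.3 = 1.86 per hour

1.86 per hour


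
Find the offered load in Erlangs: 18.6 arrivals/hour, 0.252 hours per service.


Offered load a = lambda * E[S] = 18.6 * 0.252 = 4.69 Erlangs

4.69 Erlangs


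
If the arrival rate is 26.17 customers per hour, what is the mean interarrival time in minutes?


Mean interarrival time = 60/lambda = 60/26.17 = 2.29 minutes

2.29 minutes


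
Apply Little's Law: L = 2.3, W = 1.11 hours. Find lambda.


lambda = L / W = 2.3 / 1.11 = 2.07 per hour

2.07 per hour


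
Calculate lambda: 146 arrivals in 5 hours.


lambda = total arrivals / time = 146 / 5 = 29.2 per hour

29.2 per hour


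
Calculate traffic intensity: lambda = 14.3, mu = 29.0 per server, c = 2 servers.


rho = lambda / (c * mu) = 14.3 / (2 * 29.0) = 0.2466

0.2466


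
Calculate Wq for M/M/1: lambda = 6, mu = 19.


rho = 6/19; Wq = rho/(mu - lambda) = 0.0243 hours

0.0243 hours


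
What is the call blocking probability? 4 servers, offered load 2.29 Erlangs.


B(N,A) = (A^N/N!) / sum(A^k/k!, k=0..N) with N=4, A=2.29 = 0.1265

0.1265


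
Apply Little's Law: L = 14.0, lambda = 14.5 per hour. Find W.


W = L / lambda = 14.0 / 14.5 = 0.9655 hours

0.9655 hours


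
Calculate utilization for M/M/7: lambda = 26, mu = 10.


rho = lambda/(c*mu) = 26/(7*10) = 0.3714

0.3714


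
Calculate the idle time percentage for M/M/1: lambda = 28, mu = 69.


Idle fraction = (1 - rho) * 100 = (1 - 28/69) * 100 = 59.4%

59.4%


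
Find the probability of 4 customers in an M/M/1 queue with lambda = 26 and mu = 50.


rho = 26/50; P(n) = (1-rho)*rho^n = (1-26/50)*(26/50)^4 = 0.0351

0.0351


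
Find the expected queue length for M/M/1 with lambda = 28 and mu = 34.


rho = 28/34; Lq = rho^2/(1-rho) = 3.84

3.84


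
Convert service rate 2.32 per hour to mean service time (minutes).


Mean service time = 60/mu = 60/2.32 = 25.86 minutes

25.86 minutes


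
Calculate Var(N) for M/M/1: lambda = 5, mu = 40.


rho = 5/40; Var(N) = rho/(1-rho)^2 = 0.16

0.16


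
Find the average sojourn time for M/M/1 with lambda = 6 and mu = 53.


W = 1/(mu - lambda) = 1/(53 - 6) = 0.0213 hours

0.0213 hours


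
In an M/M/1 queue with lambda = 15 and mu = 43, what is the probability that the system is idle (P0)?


P0 = 1 - rho = 1 - 15/43 = 0.6512

0.6512


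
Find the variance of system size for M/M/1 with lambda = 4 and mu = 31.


rho = 4/31; Var(N) = rho/(1-rho)^2 = 0.17

0.17


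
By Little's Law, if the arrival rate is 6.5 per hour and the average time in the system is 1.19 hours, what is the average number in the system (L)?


L = lambda * W = 6.5 * 1.19 = 7.74

7.74


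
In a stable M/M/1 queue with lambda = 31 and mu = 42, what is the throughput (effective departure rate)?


For a stable queue (lambda < mu), throughput = lambda = 31 per hour

31 per hour


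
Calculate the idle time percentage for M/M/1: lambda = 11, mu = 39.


Idle fraction = (1 - rho) * 100 = (1 - 11/39) * 100 = 71.8%

71.8%


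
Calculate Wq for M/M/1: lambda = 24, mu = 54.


rho = 24/54; Wq = rho/(mu - lambda) = 0.0148 hours

0.0148 hours


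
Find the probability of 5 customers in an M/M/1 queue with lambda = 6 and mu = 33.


rho = 6/33; P(n) = (1-rho)*rho^n = (1-6/33)*(6/33)^5 = 0.0002

0.0002


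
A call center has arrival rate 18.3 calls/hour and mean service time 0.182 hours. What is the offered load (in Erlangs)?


Offered load a = lambda * E[S] = 18.3 * 0.182 = 3.33 Erlangs

3.33 Erlangs


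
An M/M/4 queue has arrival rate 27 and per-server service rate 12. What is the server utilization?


rho = lambda/(c*mu) = 27/(4*12) = 0.5625

0.5625


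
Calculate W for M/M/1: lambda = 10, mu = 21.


W = 1/(mu - lambda) = 1/(21 - 10) = 0.0909 hours

0.0909 hours


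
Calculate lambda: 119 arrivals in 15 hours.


lambda = total arrivals / time = 119 / 15 = 7.93 per hour

7.93 per hour


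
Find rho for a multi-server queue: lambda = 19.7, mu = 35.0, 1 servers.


rho = lambda / (c * mu) = 19.7 / (1 * 35.0) = 0.5629

0.5629


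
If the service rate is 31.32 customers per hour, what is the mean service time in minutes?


Mean service time = 60/mu = 60/31.32 = 1.92 minutes

1.92 minutes


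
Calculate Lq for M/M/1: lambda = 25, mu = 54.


rho = 25/54; Lq = rho^2/(1-rho) = 0.4

0.4


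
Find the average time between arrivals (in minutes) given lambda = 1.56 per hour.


Mean interarrival time = 60/lambda = 60/1.56 = 38.46 minutes

38.46 minutes


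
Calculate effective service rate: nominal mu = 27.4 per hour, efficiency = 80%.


Effective rate = mu * efficiency = 27.4 * 0.8 = 21.92 per hour

21.92 per hour


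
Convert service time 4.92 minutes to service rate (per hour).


mu = 60 / avg_service_time = 60 / 4.92 = 12.2 per hour

12.2 per hour


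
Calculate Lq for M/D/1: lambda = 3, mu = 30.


M/D/1: Lq = rho^2 / (2*(1-rho)) where rho = 3/30; Lq = 0.01

0.01


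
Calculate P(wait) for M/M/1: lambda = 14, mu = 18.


P(wait) = rho = lambda/mu = 14/18 = 0.7778

0.7778


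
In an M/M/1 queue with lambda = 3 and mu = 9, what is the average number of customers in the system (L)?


rho = 3/9; L = rho/(1-rho) = 0.5

0.5


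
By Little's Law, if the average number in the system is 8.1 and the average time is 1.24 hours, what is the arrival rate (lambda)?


lambda = L / W = 8.1 / 1.24 = 6.53 per hour

6.53 per hour


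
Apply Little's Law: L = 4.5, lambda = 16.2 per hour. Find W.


W = L / lambda = 4.5 / 16.2 = 0.2778 hours

0.2778 hours


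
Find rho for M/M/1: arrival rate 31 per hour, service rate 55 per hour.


rho = lambda/mu = 31/55 = 0.5636

0.5636


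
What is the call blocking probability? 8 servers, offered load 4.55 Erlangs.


B(N,A) = (A^N/N!) / sum(A^k/k!, k=0..N) with N=8, A=4.55 = 0.0503

0.0503


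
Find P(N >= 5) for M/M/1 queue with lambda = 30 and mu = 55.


P(N >= 5) = rho^5 = (30/55)^5 = 0.0483

0.0483


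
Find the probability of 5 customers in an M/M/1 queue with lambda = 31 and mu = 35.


rho = 31/35; P(n) = (1-rho)*rho^n = (1-31/35)*(31/35)^5 = 0.0623

0.0623


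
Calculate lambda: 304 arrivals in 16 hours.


lambda = total arrivals / time = 304 / 16 = 19.0 per hour

19.0 per hour


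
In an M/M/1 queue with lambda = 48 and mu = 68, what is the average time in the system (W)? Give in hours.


W = 1/(mu - lambda) = 1/(68 - 48) = 0.05 hours

0.05 hours


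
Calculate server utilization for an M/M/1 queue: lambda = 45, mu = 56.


rho = lambda/mu = 45/56 = 0.8036

0.8036


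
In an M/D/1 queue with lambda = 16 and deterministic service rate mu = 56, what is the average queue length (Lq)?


M/D/1: Lq = rho^2 / (2*(1-rho)) where rho = 16/56; Lq = 0.06

0.06


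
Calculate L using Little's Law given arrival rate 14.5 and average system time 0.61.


L = lambda * W = 14.5 * 0.61 = 8.85

8.85


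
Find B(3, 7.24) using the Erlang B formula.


B(N,A) = (A^N/N!) / sum(A^k/k!, k=0..N) with N=3, A=7.24 = 0.6474

0.6474


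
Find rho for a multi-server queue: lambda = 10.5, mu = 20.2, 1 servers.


rho = lambda / (c * mu) = 10.5 / (1 * 20.2) = 0.5198

0.5198


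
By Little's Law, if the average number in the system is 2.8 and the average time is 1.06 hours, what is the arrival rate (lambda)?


lambda = L / W = 2.8 / 1.06 = 2.64 per hour

2.64 per hour


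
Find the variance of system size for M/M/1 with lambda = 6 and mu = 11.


rho = 6/11; Var(N) = rho/(1-rho)^2 = 2.64

2.64


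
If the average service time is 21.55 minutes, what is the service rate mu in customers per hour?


mu = 60 / avg_service_time = 60 / 21.55 = 2.78 per hour

2.78 per hour


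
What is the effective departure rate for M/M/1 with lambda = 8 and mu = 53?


For a stable queue (lambda < mu), throughput = lambda = 8 per hour

8 per hour


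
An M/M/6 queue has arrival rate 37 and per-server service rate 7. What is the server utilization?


rho = lambda/(c*mu) = 37/(6*7) = 0.881

0.881


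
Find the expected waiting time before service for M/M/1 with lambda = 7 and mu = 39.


rho = 7/39; Wq = rho/(mu - lambda) = 0.0056 hours

0.0056 hours


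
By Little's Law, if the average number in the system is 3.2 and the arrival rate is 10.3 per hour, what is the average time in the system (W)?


W = L / lambda = 3.2 / 10.3 = 0.3107 hours

0.3107 hours


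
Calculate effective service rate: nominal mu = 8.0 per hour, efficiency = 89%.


Effective rate = mu * efficiency = 8.0 * 0.89 = 7.12 per hour

7.12 per hour


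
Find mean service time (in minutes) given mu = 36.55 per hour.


Mean service time = 60/mu = 60/36.55 = 1.64 minutes

1.64 minutes


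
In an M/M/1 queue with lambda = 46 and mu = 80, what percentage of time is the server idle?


Idle fraction = (1 - rho) * 100 = (1 - 46/80) * 100 = 42.5%

42.5%


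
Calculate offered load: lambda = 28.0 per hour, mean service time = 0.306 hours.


Offered load a = lambda * E[S] = 28.0 * 0.306 = 8.57 Erlangs

8.57 Erlangs


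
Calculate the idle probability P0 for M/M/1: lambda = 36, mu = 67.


P0 = 1 - rho = 1 - 36/67 = 0.4627

0.4627


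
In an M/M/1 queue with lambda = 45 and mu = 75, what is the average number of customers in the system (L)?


rho = 45/75; L = rho/(1-rho) = 1.5

1.5


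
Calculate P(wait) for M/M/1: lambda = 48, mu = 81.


P(wait) = rho = lambda/mu = 48/81 = 0.5926

0.5926


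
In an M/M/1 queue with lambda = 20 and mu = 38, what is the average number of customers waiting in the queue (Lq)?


rho = 20/38; Lq = rho^2/(1-rho) = 0.58

0.58


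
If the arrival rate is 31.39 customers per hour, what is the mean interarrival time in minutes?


Mean interarrival time = 60/lambda = 60/31.39 = 1.91 minutes

1.91 minutes


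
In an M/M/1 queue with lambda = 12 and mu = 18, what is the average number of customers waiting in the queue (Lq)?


rho = 12/18; Lq = rho^2/(1-rho) = 1.33

1.33


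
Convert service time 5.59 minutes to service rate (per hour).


mu = 60 / avg_service_time = 60 / 5.59 = 10.73 per hour

10.73 per hour


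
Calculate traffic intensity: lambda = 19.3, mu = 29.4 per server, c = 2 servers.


rho = lambda / (c * mu) = 19.3 / (2 * 29.4) = 0.3282

0.3282


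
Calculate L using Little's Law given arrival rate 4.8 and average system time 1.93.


L = lambda * W = 4.8 * 1.93 = 9.26

9.26


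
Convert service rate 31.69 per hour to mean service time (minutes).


Mean service time = 60/mu = 60/31.69 = 1.89 minutes

1.89 minutes


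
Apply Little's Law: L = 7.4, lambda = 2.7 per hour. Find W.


W = L / lambda = 7.4 / 2.7 = 2.7407 hours

2.7407 hours


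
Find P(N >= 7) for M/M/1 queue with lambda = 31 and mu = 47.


P(N >= 7) = rho^7 = (31/47)^7 = 0.0543

0.0543


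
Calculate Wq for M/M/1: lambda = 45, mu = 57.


rho = 45/57; Wq = rho/(mu - lambda) = 0.0658 hours

0.0658 hours


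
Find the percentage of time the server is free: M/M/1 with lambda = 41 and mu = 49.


Idle fraction = (1 - rho) * 100 = (1 - 41/49) * 100 = 16.3%

16.3%


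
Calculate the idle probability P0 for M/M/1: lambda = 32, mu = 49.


P0 = 1 - rho = 1 - 32/49 = 0.3469

0.3469


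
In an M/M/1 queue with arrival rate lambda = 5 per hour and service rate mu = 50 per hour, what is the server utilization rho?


rho = lambda/mu = 5/50 = 0.1

0.1


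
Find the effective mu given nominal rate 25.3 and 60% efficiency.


Effective rate = mu * efficiency = 25.3 * 0.6 = 15.18 per hour

15.18 per hour


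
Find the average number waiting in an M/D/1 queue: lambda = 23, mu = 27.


M/D/1: Lq = rho^2 / (2*(1-rho)) where rho = 23/27; Lq = 2.45

2.45


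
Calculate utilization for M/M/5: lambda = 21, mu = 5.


rho = lambda/(c*mu) = 21/(5*5) = 0.84

0.84


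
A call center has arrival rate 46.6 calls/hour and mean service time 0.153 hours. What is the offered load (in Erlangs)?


Offered load a = lambda * E[S] = 46.6 * 0.153 = 7.13 Erlangs

7.13 Erlangs


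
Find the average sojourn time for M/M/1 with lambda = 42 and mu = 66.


W = 1/(mu - lambda) = 1/(66 - 42) = 0.0417 hours

0.0417 hours


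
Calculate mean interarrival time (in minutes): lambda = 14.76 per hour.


Mean interarrival time = 60/lambda = 60/14.76 = 4.07 minutes

4.07 minutes


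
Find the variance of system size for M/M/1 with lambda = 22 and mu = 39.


rho = 22/39; Var(N) = rho/(1-rho)^2 = 2.97

2.97


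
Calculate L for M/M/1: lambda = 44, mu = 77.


rho = 44/77; L = rho/(1-rho) = 1.33

1.33


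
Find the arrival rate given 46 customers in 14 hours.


lambda = total arrivals / time = 46 / 14 = 3.29 per hour

3.29 per hour


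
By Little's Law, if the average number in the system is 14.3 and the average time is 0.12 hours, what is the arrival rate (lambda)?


lambda = L / W = 14.3 / 0.12 = 119.17 per hour

119.17 per hour


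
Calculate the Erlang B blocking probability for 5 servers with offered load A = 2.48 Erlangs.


B(N,A) = (A^N/N!) / sum(A^k/k!, k=0..N) with N=5, A=2.48 = 0.0682

0.0682


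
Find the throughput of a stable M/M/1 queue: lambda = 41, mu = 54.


For a stable queue (lambda < mu), throughput = lambda = 41 per hour

41 per hour


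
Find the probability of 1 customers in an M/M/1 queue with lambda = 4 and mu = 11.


rho = 4/11; P(n) = (1-rho)*rho^n = (1-4/11)*(4/11)^1 = 0.2314

0.2314


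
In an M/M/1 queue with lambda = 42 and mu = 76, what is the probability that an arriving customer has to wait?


P(wait) = rho = lambda/mu = 42/76 = 0.5526

0.5526
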